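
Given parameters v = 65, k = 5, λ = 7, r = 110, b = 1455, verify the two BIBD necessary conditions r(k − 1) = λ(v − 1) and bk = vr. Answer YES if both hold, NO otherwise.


Condition (i): r(k − 1) = 110·4 = 440; λ(v − 1) = 7·64 = 448. Match? NO.
Condition (ii): bk = 1455·5 = 7275; vr = 65·110 = 7150. Match? NO.
Both conditions hold? NO.

NO


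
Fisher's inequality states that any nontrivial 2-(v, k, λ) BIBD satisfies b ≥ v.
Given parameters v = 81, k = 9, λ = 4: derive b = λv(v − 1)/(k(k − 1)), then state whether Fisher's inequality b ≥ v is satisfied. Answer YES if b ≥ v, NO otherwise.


b = λv(v − 1)/(k(k − 1)) = 4·81·80/(9·8) = 25920/72 = 360.
Compare with v = 81: b ≥ v, so Fisher's inequality holds.

YES


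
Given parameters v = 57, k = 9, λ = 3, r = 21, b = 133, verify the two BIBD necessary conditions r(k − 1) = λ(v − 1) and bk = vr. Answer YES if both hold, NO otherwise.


Condition (i): r(k − 1) = 21·8 = 168; λ(v − 1) = 3·56 = 168. Match? YES.
Condition (ii): bk = 133·9 = 1197; vr = 57·21 = 1197. Match? YES.
Both conditions hold? YES.

YES


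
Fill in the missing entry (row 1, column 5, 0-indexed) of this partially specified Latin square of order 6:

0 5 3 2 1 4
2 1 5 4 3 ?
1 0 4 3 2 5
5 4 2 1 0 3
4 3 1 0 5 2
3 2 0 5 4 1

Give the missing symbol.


Row 1 contains symbols [1, 2, 3, 4, 5] — missing [0].
Column 5 contains symbols [1, 2, 3, 4, 5] — missing [0].
The missing symbol must appear in both missing sets; intersection = [0].
Therefore the hidden value is 0.

Missing value = 0.


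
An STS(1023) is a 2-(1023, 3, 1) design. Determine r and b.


An STS(v) is a 2-(v, 3, 1) BIBD: block size k = 3, λ = 1.
Replication: r(k − 1) = λ(v − 1) ⇒ r·2 = 1023 − 1 = 1022 ⇒ r = 511.
Block count: b = v(v − 1)/6 = 1023·1022/6 = 1045506/6 = 174251.
(Check via bk = vr: 174251·3 = 522753 = 1023·511 = 522753 ✓.)

r = 511, b = 174251.


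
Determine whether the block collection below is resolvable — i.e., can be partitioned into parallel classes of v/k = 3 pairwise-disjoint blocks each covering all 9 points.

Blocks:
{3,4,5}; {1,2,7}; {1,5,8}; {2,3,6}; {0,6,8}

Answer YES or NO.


v = 9, block size k = 3, number of blocks = 5.
For resolvability, blocks must partition into parallel classes of size v/k = 3.
Total blocks must therefore be a multiple of 3: 5 = 3·1 + 2 ⇒ not divisible ✗.
Resolvable? NO.

NO


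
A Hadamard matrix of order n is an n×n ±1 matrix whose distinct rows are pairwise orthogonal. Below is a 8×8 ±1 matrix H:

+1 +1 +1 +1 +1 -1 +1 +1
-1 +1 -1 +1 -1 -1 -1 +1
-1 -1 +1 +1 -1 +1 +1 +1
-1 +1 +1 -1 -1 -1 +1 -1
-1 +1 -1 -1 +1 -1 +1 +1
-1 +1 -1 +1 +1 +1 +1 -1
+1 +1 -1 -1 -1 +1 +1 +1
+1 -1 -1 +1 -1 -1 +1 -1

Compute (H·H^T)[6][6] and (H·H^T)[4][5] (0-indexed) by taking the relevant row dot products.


Row 4 of H: [-1, 1, -1, -1, 1, -1, 1, 1].
Row 5 of H: [-1, 1, -1, 1, 1, 1, 1, -1].
Row 6 of H: [1, 1, -1, -1, -1, 1, 1, 1].
(H·H^T)[6][6] = Σ_j H[6][j]·H[6][j] = (1)² + (1)² + (-1)² + (-1)² + (-1)² + (1)² + (1)² + (1)² = 1 + 1 + 1 + 1 + 1 + 1 + 1 + 1 = 8.
(H·H^T)[4][5] = Σ_j H[4][j]·H[5][j] = (-1)·(-1) + (1)·(1) + (-1)·(-1) + (-1)·(1) + (1)·(1) + (-1)·(1) + (1)·(1) + (1)·(-1) = 1 + 1 + 1 + -1 + 1 + -1 + 1 + -1 = 2.
Rows 4 and 5 are not orthogonal (dot product = 2 ≠ 0), so H is not a Hadamard matrix.

(6,6) entry = 8; (4,5) entry = 2.


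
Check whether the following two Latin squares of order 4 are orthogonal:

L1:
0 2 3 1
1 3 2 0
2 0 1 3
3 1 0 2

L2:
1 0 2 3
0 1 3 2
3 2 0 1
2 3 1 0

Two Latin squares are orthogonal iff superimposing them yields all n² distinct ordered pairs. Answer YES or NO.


Form the n² = 16 superimposed pairs (L1[i][j], L2[i][j]), row by row (rows and columns indexed from 0):
row 0: (0,1) (2,0) (3,2) (1,3)
row 1: (1,0) (3,1) (2,3) (0,2)
row 2: (2,3) (0,2) (1,0) (3,1)
row 3: (3,2) (1,3) (0,1) (2,0)
Orthogonality requires all 16 pairs distinct.
But the pair (2,3) repeats: cell (1,2) has L1 = 2, L2 = 3, and cell (2,0) has L1 = 2, L2 = 3.
A repeated pair means some other pair never occurs (only 8 distinct pairs out of 16), so the squares are not orthogonal.
Conclusion: NO.

NO


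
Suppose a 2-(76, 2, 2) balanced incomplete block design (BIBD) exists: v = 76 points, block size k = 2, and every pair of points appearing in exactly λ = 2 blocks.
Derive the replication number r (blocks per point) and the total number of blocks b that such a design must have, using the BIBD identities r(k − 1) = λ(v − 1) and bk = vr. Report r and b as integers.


Any 2-(v, k, λ) BIBD satisfies two necessary conditions:
  (i)  Each point sits in r blocks, and counting incidences through any fixed point gives r(k − 1) = λ(v − 1), so r = λ(v − 1)/(k − 1).
  (ii) Total incidences bk = vr, so b = vr/k.
Step 1: r = λ(v − 1)/(k − 1) = 2·(76 − 1)/(2 − 1) = 2·75/1 = 150/1 = 150.
Step 2: b = vr/k = 76·150/2 = 11400/2 = 5700.
Check integrality: r = 150 ∈ Z ✓, b = 5700 ∈ Z ✓.
(These identities are necessary conditions: they determine r and b for any design with these parameters, but do not by themselves prove that one exists.)

r = 150, b = 5700.


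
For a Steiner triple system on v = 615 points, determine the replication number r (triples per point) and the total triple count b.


An STS(v) is a 2-(v, 3, 1) BIBD: block size k = 3, λ = 1.
Replication: r(k − 1) = λ(v − 1) ⇒ r·2 = 615 − 1 = 614 ⇒ r = 307.
Block count: bk = vr ⇒ b·3 = 615·307 = 188805 ⇒ b = 62935.
(Check via b = v(v − 1)/6 = 615·614/6 = 377610/6 = 62935.)

r = 307, b = 62935.


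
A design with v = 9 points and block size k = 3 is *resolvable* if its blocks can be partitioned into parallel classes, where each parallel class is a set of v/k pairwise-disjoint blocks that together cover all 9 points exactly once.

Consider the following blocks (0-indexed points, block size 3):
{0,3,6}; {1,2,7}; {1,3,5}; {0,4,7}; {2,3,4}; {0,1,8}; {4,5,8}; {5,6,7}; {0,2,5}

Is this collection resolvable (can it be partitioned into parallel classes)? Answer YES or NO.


v = 9, block size k = 3, number of blocks = 9.
For resolvability, blocks must partition into parallel classes of size v/k = 3.
Total blocks must therefore be a multiple of 3: 9 = 3·3 + 0 ⇒ divisible ✓.
Consider block {1,3,5}. The only other block(s) in the collection disjoint from it are {0,4,7} — just 1 block(s). Any parallel class containing {1,3,5} would need 2 other blocks each disjoint from it, so no parallel class of size 3 can contain {1,3,5}.
Since every block must belong to some parallel class in a resolution, the collection cannot be partitioned into parallel classes.
Resolvable? NO.

NO


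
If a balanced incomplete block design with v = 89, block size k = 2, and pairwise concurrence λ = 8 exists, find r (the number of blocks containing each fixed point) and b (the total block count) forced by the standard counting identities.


Any 2-(v, k, λ) BIBD satisfies two necessary conditions:
  (i)  Each point sits in r blocks, and counting incidences through any fixed point gives r(k − 1) = λ(v − 1), so r = λ(v − 1)/(k − 1).
  (ii) Total incidences bk = vr, so b = vr/k.
Step 1: r = λ(v − 1)/(k − 1) = 8·(89 − 1)/(2 − 1) = 8·88/1 = 704/1 = 704.
Step 2: b = vr/k = 89·704/2 = 62656/2 = 31328.
Check integrality: r = 704 ∈ Z ✓, b = 31328 ∈ Z ✓.
(These identities are necessary conditions: they determine r and b for any design with these parameters, but do not by themselves prove that one exists.)

r = 704, b = 31328.


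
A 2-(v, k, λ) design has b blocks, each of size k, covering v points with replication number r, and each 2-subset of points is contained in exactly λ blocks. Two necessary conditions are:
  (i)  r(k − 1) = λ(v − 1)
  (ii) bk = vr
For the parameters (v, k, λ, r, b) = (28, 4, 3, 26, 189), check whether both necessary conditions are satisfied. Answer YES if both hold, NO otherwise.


Condition (i): r(k − 1) = 26·3 = 78; λ(v − 1) = 3·27 = 81. Match? NO.
Condition (ii): bk = 189·4 = 756; vr = 28·26 = 728. Match? NO.
Both conditions hold? NO.

NO


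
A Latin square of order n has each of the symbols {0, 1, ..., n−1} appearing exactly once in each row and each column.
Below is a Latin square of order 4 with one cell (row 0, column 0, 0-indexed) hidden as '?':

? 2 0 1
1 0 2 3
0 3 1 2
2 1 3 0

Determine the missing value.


Row 0 contains symbols [0, 1, 2] — missing [3].
Column 0 contains symbols [0, 1, 2] — missing [3].
The missing symbol must appear in both missing sets; intersection = [3].
Therefore the hidden value is 3.

Missing value = 3.


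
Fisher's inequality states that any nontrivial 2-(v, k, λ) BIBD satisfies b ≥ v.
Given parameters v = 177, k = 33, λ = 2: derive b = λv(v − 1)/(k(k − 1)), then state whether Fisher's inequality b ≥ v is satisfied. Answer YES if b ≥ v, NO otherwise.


r = λ(v − 1)/(k − 1) = 2·176/32 = 11.
b = vr/k = 177·11/33 = 59.
Fisher's inequality: b ≥ v ⇔ 59 ≥ 177? NO.

NO


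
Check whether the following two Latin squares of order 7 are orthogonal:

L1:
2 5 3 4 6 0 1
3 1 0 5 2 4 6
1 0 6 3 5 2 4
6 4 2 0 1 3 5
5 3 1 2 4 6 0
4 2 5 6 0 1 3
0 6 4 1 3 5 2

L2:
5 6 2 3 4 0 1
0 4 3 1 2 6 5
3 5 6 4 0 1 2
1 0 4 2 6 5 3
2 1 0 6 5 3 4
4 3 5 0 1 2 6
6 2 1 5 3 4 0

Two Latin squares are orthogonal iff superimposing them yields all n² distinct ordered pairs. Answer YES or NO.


Form the n² = 49 superimposed pairs (L1[i][j], L2[i][j]), row by row (rows and columns indexed from 0):
row 0: (2,5) (5,6) (3,2) (4,3) (6,4) (0,0) (1,1)
row 1: (3,0) (1,4) (0,3) (5,1) (2,2) (4,6) (6,5)
row 2: (1,3) (0,5) (6,6) (3,4) (5,0) (2,1) (4,2)
row 3: (6,1) (4,0) (2,4) (0,2) (1,6) (3,5) (5,3)
row 4: (5,2) (3,1) (1,0) (2,6) (4,5) (6,3) (0,4)
row 5: (4,4) (2,3) (5,5) (6,0) (0,1) (1,2) (3,6)
row 6: (0,6) (6,2) (4,1) (1,5) (3,3) (5,4) (2,0)
Orthogonality requires all 49 pairs distinct.
Check by first coordinate: for each symbol s of L1, list the L2 entries in the n cells where L1 = s; they must all differ.
  L1 = 0: L2 entries (in reading order) 0, 3, 5, 2, 4, 1, 6 — all 7 distinct ✓
  L1 = 1: L2 entries (in reading order) 1, 4, 3, 6, 0, 2, 5 — all 7 distinct ✓
  L1 = 2: L2 entries (in reading order) 5, 2, 1, 4, 6, 3, 0 — all 7 distinct ✓
  L1 = 3: L2 entries (in reading order) 2, 0, 4, 5, 1, 6, 3 — all 7 distinct ✓
  L1 = 4: L2 entries (in reading order) 3, 6, 2, 0, 5, 4, 1 — all 7 distinct ✓
  L1 = 5: L2 entries (in reading order) 6, 1, 0, 3, 2, 5, 4 — all 7 distinct ✓
  L1 = 6: L2 entries (in reading order) 4, 5, 6, 1, 3, 0, 2 — all 7 distinct ✓
Every symbol of L1 meets every symbol of L2 exactly once, so all 49 pairs are distinct (49 of 49).
Conclusion: YES.

YES


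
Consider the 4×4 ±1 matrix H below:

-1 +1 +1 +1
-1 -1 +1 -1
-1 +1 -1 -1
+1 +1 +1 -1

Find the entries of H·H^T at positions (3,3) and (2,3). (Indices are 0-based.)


Row 2 of H: [-1, 1, -1, -1].
Row 3 of H: [1, 1, 1, -1].
(H·H^T)[3][3] = Σ_j H[3][j]·H[3][j] = (1)² + (1)² + (1)² + (-1)² = 1 + 1 + 1 + 1 = 4.
(H·H^T)[2][3] = Σ_j H[2][j]·H[3][j] = (-1)·(1) + (1)·(1) + (-1)·(1) + (-1)·(-1) = -1 + 1 + -1 + 1 = 0.
So rows 2 and 3 are orthogonal; the diagonal entry equals n = 4.

(3,3) entry = 4; (2,3) entry = 0.


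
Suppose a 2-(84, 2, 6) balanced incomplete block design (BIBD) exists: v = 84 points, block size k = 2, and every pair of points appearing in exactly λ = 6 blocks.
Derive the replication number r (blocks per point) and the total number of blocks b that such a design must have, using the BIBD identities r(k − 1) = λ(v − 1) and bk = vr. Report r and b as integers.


Any 2-(v, k, λ) BIBD satisfies two necessary conditions:
  (i)  Each point sits in r blocks, and counting incidences through any fixed point gives r(k − 1) = λ(v − 1), so r = λ(v − 1)/(k − 1).
  (ii) Total incidences bk = vr, so b = vr/k.
Step 1: r = λ(v − 1)/(k − 1) = 6·(84 − 1)/(2 − 1) = 6·83/1 = 498/1 = 498.
Step 2: b = vr/k = 84·498/2 = 41832/2 = 20916.
Check integrality: r = 498 ∈ Z ✓, b = 20916 ∈ Z ✓.
(These identities are necessary conditions: they determine r and b for any design with these parameters, but do not by themselves prove that one exists.)

r = 498, b = 20916.


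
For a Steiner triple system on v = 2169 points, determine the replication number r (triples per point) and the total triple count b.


An STS(v) is a 2-(v, 3, 1) BIBD: block size k = 3, λ = 1.
Replication: r(k − 1) = λ(v − 1) ⇒ r·2 = 2169 − 1 = 2168 ⇒ r = 1084.
Block count: bk = vr ⇒ b·3 = 2169·1084 = 2351196 ⇒ b = 783732.
(Check via b = v(v − 1)/6 = 2169·2168/6 = 4702392/6 = 783732.)

r = 1084, b = 783732.


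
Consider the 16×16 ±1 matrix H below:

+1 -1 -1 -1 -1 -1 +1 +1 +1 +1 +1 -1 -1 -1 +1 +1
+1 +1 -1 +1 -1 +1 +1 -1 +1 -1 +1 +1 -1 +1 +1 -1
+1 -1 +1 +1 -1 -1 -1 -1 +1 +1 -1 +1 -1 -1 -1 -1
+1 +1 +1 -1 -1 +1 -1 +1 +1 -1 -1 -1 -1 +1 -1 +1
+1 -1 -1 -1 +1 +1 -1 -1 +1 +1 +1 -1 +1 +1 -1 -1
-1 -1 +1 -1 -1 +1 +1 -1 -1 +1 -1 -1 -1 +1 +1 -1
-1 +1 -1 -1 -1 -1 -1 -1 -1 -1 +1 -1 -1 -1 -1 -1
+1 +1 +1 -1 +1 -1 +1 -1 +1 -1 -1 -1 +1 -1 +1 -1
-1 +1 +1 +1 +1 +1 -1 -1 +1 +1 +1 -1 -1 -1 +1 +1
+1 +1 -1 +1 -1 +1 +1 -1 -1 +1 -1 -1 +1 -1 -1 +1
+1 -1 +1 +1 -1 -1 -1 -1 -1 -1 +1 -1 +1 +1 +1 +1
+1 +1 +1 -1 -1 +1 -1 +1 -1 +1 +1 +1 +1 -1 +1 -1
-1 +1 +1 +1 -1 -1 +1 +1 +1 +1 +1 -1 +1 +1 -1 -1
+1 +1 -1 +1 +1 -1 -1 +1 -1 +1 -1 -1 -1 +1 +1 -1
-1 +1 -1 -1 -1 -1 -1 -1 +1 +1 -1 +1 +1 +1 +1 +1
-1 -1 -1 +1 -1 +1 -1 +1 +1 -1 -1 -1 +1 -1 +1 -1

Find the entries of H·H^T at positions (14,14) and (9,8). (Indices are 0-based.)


Row 8 of H: [-1, 1, 1, 1, 1, 1, -1, -1, 1, 1, 1, -1, -1, -1, 1, 1].
Row 9 of H: [1, 1, -1, 1, -1, 1, 1, -1, -1, 1, -1, -1, 1, -1, -1, 1].
Row 14 of H: [-1, 1, -1, -1, -1, -1, -1, -1, 1, 1, -1, 1, 1, 1, 1, 1].
(H·H^T)[14][14] = Σ_j H[14][j]·H[14][j] = (-1)² + (1)² + (-1)² + (-1)² + (-1)² + (-1)² + (-1)² + (-1)² + (1)² + (1)² + (-1)² + (1)² + (1)² + (1)² + (1)² + (1)² = 1 + 1 + 1 + 1 + 1 + 1 + 1 + 1 + 1 + 1 + 1 + 1 + 1 + 1 + 1 + 1 = 16.
(H·H^T)[9][8] = Σ_j H[9][j]·H[8][j] = (1)·(-1) + (1)·(1) + (-1)·(1) + (1)·(1) + (-1)·(1) + (1)·(1) + (1)·(-1) + (-1)·(-1) + (-1)·(1) + (1)·(1) + (-1)·(1) + (-1)·(-1) + (1)·(-1) + (-1)·(-1) + (-1)·(1) + (1)·(1) = -1 + 1 + -1 + 1 + -1 + 1 + -1 + 1 + -1 + 1 + -1 + 1 + -1 + 1 + -1 + 1 = 0.
So rows 9 and 8 are orthogonal; the diagonal entry equals n = 16.

(14,14) entry = 16; (9,8) entry = 0.


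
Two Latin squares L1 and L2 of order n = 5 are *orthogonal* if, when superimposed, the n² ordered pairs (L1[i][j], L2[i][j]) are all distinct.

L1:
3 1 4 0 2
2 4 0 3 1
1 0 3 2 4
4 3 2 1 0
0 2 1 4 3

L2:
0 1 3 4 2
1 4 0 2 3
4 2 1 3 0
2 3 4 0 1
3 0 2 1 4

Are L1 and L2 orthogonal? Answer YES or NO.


Form the n² = 25 superimposed pairs (L1[i][j], L2[i][j]), row by row (rows and columns indexed from 0):
row 0: (3,0) (1,1) (4,3) (0,4) (2,2)
row 1: (2,1) (4,4) (0,0) (3,2) (1,3)
row 2: (1,4) (0,2) (3,1) (2,3) (4,0)
row 3: (4,2) (3,3) (2,4) (1,0) (0,1)
row 4: (0,3) (2,0) (1,2) (4,1) (3,4)
Orthogonality requires all 25 pairs distinct.
Check by first coordinate: for each symbol s of L1, list the L2 entries in the n cells where L1 = s; they must all differ.
  L1 = 0: L2 entries (in reading order) 4, 0, 2, 1, 3 — all 5 distinct ✓
  L1 = 1: L2 entries (in reading order) 1, 3, 4, 0, 2 — all 5 distinct ✓
  L1 = 2: L2 entries (in reading order) 2, 1, 3, 4, 0 — all 5 distinct ✓
  L1 = 3: L2 entries (in reading order) 0, 2, 1, 3, 4 — all 5 distinct ✓
  L1 = 4: L2 entries (in reading order) 3, 4, 0, 2, 1 — all 5 distinct ✓
Every symbol of L1 meets every symbol of L2 exactly once, so all 25 pairs are distinct (25 of 25).
Conclusion: YES.

YES


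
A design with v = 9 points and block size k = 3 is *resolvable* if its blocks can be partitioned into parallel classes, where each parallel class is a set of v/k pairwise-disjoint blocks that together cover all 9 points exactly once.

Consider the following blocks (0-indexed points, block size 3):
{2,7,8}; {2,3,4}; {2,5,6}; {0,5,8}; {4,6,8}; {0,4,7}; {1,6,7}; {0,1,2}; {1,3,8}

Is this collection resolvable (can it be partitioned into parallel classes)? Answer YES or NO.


v = 9, block size k = 3, number of blocks = 9.
For resolvability, blocks must partition into parallel classes of size v/k = 3.
Total blocks must therefore be a multiple of 3: 9 = 3·3 + 0 ⇒ divisible ✓.
Consider block {2,7,8}. It intersects every other block in the collection, so no parallel class of size 3 can contain it.
Since every block must belong to some parallel class in a resolution, the collection cannot be partitioned into parallel classes.
Resolvable? NO.

NO


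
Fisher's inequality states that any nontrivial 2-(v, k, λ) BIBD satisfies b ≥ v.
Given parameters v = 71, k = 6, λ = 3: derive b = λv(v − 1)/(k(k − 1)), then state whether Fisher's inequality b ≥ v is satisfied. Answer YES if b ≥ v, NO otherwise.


r = λ(v − 1)/(k − 1) = 3·70/5 = 42.
b = vr/k = 71·42/6 = 497.
Fisher's inequality: b ≥ v ⇔ 497 ≥ 71? YES.

YES


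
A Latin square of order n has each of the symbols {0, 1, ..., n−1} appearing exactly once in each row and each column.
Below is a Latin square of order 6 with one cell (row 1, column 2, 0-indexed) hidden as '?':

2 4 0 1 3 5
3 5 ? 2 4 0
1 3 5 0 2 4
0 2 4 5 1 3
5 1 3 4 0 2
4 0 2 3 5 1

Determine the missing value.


Row 1 contains symbols [0, 2, 3, 4, 5] — missing [1].
Column 2 contains symbols [0, 2, 3, 4, 5] — missing [1].
The missing symbol must appear in both missing sets; intersection = [1].
Therefore the hidden value is 1.

Missing value = 1.


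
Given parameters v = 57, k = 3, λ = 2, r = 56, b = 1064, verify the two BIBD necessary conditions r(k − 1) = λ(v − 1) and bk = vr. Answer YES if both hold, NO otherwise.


Condition (i): r(k − 1) = 56·2 = 112; λ(v − 1) = 2·56 = 112. Match? YES.
Condition (ii): bk = 1064·3 = 3192; vr = 57·56 = 3192. Match? YES.
Both conditions hold? YES.

YES


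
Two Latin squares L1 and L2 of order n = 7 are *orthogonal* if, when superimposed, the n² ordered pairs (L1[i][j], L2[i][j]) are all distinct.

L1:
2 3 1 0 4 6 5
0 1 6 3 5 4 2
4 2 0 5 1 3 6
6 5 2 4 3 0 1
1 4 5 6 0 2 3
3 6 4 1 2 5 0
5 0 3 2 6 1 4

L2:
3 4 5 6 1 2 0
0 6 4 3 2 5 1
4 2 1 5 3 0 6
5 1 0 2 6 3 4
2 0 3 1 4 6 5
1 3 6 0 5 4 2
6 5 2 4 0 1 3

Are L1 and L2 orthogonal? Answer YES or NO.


Form the n² = 49 superimposed pairs (L1[i][j], L2[i][j]), row by row (rows and columns indexed from 0):
row 0: (2,3) (3,4) (1,5) (0,6) (4,1) (6,2) (5,0)
row 1: (0,0) (1,6) (6,4) (3,3) (5,2) (4,5) (2,1)
row 2: (4,4) (2,2) (0,1) (5,5) (1,3) (3,0) (6,6)
row 3: (6,5) (5,1) (2,0) (4,2) (3,6) (0,3) (1,4)
row 4: (1,2) (4,0) (5,3) (6,1) (0,4) (2,6) (3,5)
row 5: (3,1) (6,3) (4,6) (1,0) (2,5) (5,4) (0,2)
row 6: (5,6) (0,5) (3,2) (2,4) (6,0) (1,1) (4,3)
Orthogonality requires all 49 pairs distinct.
Check by first coordinate: for each symbol s of L1, list the L2 entries in the n cells where L1 = s; they must all differ.
  L1 = 0: L2 entries (in reading order) 6, 0, 1, 3, 4, 2, 5 — all 7 distinct ✓
  L1 = 1: L2 entries (in reading order) 5, 6, 3, 4, 2, 0, 1 — all 7 distinct ✓
  L1 = 2: L2 entries (in reading order) 3, 1, 2, 0, 6, 5, 4 — all 7 distinct ✓
  L1 = 3: L2 entries (in reading order) 4, 3, 0, 6, 5, 1, 2 — all 7 distinct ✓
  L1 = 4: L2 entries (in reading order) 1, 5, 4, 2, 0, 6, 3 — all 7 distinct ✓
  L1 = 5: L2 entries (in reading order) 0, 2, 5, 1, 3, 4, 6 — all 7 distinct ✓
  L1 = 6: L2 entries (in reading order) 2, 4, 6, 5, 1, 3, 0 — all 7 distinct ✓
Every symbol of L1 meets every symbol of L2 exactly once, so all 49 pairs are distinct (49 of 49).
Conclusion: YES.

YES


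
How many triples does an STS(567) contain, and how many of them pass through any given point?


An STS(v) is a 2-(v, 3, 1) BIBD: block size k = 3, λ = 1.
Replication: r(k − 1) = λ(v − 1) ⇒ r·2 = 567 − 1 = 566 ⇒ r = 283.
Block count: bk = vr ⇒ b·3 = 567·283 = 160461 ⇒ b = 53487.
(Check via b = v(v − 1)/6 = 567·566/6 = 320922/6 = 53487.)

r = 283, b = 53487.


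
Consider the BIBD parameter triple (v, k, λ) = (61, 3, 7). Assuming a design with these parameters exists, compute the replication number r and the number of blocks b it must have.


Any 2-(v, k, λ) BIBD satisfies two necessary conditions:
  (i)  Each point sits in r blocks, and counting incidences through any fixed point gives r(k − 1) = λ(v − 1), so r = λ(v − 1)/(k − 1).
  (ii) Total incidences bk = vr, so b = vr/k.
Step 1: r = λ(v − 1)/(k − 1) = 7·(61 − 1)/(3 − 1) = 7·60/2 = 420/2 = 210.
Step 2: b = vr/k = 61·210/3 = 12810/3 = 4270.
Check integrality: r = 210 ∈ Z ✓, b = 4270 ∈ Z ✓.
(These identities are necessary conditions: they determine r and b for any design with these parameters, but do not by themselves prove that one exists.)

r = 210, b = 4270.


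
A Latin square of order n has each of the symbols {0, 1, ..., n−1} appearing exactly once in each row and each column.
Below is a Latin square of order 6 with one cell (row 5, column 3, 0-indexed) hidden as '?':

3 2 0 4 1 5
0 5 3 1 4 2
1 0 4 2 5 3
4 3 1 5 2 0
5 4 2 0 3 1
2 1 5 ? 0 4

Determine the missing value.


Row 5 contains symbols [0, 1, 2, 4, 5] — missing [3].
Column 3 contains symbols [0, 1, 2, 4, 5] — missing [3].
The missing symbol must appear in both missing sets; intersection = [3].
Therefore the hidden value is 3.

Missing value = 3.


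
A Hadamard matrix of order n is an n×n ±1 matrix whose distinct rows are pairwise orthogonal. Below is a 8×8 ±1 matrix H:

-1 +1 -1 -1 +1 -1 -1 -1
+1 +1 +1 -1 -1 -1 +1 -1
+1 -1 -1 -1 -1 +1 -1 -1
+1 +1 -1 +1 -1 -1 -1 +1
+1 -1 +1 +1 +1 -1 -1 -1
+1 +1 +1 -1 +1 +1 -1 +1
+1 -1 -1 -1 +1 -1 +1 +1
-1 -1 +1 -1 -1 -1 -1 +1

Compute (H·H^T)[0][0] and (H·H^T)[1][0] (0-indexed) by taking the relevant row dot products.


Row 0 of H: [-1, 1, -1, -1, 1, -1, -1, -1].
Row 1 of H: [1, 1, 1, -1, -1, -1, 1, -1].
(H·H^T)[0][0] = Σ_j H[0][j]·H[0][j] = (-1)² + (1)² + (-1)² + (-1)² + (1)² + (-1)² + (-1)² + (-1)² = 1 + 1 + 1 + 1 + 1 + 1 + 1 + 1 = 8.
(H·H^T)[1][0] = Σ_j H[1][j]·H[0][j] = (1)·(-1) + (1)·(1) + (1)·(-1) + (-1)·(-1) + (-1)·(1) + (-1)·(-1) + (1)·(-1) + (-1)·(-1) = -1 + 1 + -1 + 1 + -1 + 1 + -1 + 1 = 0.
So rows 1 and 0 are orthogonal; the diagonal entry equals n = 8.

(0,0) entry = 8; (1,0) entry = 0.


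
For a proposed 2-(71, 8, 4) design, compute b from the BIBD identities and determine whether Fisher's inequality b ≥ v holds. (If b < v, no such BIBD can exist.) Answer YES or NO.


b = λv(v − 1)/(k(k − 1)) = 4·71·70/(8·7) = 19880/56 = 355.
Compare with v = 71: b ≥ v, so Fisher's inequality holds.

YES


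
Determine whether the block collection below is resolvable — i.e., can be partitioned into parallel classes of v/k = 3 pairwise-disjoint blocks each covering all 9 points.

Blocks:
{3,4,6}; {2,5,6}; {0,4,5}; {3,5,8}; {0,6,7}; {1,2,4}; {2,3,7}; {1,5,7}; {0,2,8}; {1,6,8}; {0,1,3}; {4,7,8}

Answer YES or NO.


v = 9, block size k = 3, number of blocks = 12.
For resolvability, blocks must partition into parallel classes of size v/k = 3.
Total blocks must therefore be a multiple of 3: 12 = 3·4 + 0 ⇒ divisible ✓.
Greedy packing gives 4 candidate class(es). Each should be a full parallel class (size 3, covers all 9 points).
  Class 1 (3 blocks): {3,4,6}; {1,5,7}; {0,2,8}. Points covered: [0, 1, 2, 3, 4, 5, 6, 7, 8].
  Class 2 (3 blocks): {2,5,6}; {0,1,3}; {4,7,8}. Points covered: [0, 1, 2, 3, 4, 5, 6, 7, 8].
  Class 3 (3 blocks): {0,4,5}; {2,3,7}; {1,6,8}. Points covered: [0, 1, 2, 3, 4, 5, 6, 7, 8].
  Class 4 (3 blocks): {3,5,8}; {0,6,7}; {1,2,4}. Points covered: [0, 1, 2, 3, 4, 5, 6, 7, 8].
All classes full (size 3)? YES. All classes cover every point? YES.
Resolvable? YES.

YES


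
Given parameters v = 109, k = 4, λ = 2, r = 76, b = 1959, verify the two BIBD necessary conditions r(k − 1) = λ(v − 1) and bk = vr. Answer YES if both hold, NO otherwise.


Condition (i): r(k − 1) = 76·3 = 228; λ(v − 1) = 2·108 = 216. Match? NO.
Condition (ii): bk = 1959·4 = 7836; vr = 109·76 = 8284. Match? NO.
Both conditions hold? NO.

NO


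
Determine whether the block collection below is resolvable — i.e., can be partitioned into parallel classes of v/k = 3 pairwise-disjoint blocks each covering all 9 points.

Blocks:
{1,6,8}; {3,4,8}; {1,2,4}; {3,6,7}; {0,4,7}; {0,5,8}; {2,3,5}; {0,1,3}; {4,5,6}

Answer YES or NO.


v = 9, block size k = 3, number of blocks = 9.
For resolvability, blocks must partition into parallel classes of size v/k = 3.
Total blocks must therefore be a multiple of 3: 9 = 3·3 + 0 ⇒ divisible ✓.
Consider block {3,4,8}. It intersects every other block in the collection, so no parallel class of size 3 can contain it.
Since every block must belong to some parallel class in a resolution, the collection cannot be partitioned into parallel classes.
Resolvable? NO.

NO


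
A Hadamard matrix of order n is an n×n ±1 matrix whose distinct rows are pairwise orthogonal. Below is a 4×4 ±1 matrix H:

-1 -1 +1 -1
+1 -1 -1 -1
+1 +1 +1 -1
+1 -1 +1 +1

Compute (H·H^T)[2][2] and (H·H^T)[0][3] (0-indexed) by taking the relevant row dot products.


Row 0 of H: [-1, -1, 1, -1].
Row 2 of H: [1, 1, 1, -1].
Row 3 of H: [1, -1, 1, 1].
(H·H^T)[2][2] = Σ_j H[2][j]·H[2][j] = (1)² + (1)² + (1)² + (-1)² = 1 + 1 + 1 + 1 = 4.
(H·H^T)[0][3] = Σ_j H[0][j]·H[3][j] = (-1)·(1) + (-1)·(-1) + (1)·(1) + (-1)·(1) = -1 + 1 + 1 + -1 = 0.
So rows 0 and 3 are orthogonal; the diagonal entry equals n = 4.

(2,2) entry = 4; (0,3) entry = 0.


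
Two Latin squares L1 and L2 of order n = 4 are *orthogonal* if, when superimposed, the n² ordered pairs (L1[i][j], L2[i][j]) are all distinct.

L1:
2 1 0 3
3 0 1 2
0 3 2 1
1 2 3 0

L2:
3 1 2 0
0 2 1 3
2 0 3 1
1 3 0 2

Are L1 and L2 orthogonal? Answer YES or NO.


Form the n² = 16 superimposed pairs (L1[i][j], L2[i][j]), row by row (rows and columns indexed from 0):
row 0: (2,3) (1,1) (0,2) (3,0)
row 1: (3,0) (0,2) (1,1) (2,3)
row 2: (0,2) (3,0) (2,3) (1,1)
row 3: (1,1) (2,3) (3,0) (0,2)
Orthogonality requires all 16 pairs distinct.
But the pair (3,0) repeats: cell (0,3) has L1 = 3, L2 = 0, and cell (1,0) has L1 = 3, L2 = 0.
A repeated pair means some other pair never occurs (only 4 distinct pairs out of 16), so the squares are not orthogonal.
Conclusion: NO.

NO


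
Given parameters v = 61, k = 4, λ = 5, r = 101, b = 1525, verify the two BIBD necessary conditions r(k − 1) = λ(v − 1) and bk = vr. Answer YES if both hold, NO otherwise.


Condition (i): r(k − 1) = 101·3 = 303; λ(v − 1) = 5·60 = 300. Match? NO.
Condition (ii): bk = 1525·4 = 6100; vr = 61·101 = 6161. Match? NO.
Both conditions hold? NO.

NO


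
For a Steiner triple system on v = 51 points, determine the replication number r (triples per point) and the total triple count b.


An STS(v) is a 2-(v, 3, 1) BIBD: block size k = 3, λ = 1.
Replication: r(k − 1) = λ(v − 1) ⇒ r·2 = 51 − 1 = 50 ⇒ r = 25.
Block count: b = v(v − 1)/6 = 51·50/6 = 2550/6 = 425.

r = 25, b = 425.


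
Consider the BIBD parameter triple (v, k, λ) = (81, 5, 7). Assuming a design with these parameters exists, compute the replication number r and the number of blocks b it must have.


Any 2-(v, k, λ) BIBD satisfies two necessary conditions:
  (i)  Each point sits in r blocks, and counting incidences through any fixed point gives r(k − 1) = λ(v − 1), so r = λ(v − 1)/(k − 1).
  (ii) Total incidences bk = vr, so b = vr/k.
Step 1: r = λ(v − 1)/(k − 1) = 7·(81 − 1)/(5 − 1) = 7·80/4 = 560/4 = 140.
Step 2: b = vr/k = 81·140/5 = 11340/5 = 2268.
Check integrality: r = 140 ∈ Z ✓, b = 2268 ∈ Z ✓.
(These identities are necessary conditions: they determine r and b for any design with these parameters, but do not by themselves prove that one exists.)

r = 140, b = 2268.


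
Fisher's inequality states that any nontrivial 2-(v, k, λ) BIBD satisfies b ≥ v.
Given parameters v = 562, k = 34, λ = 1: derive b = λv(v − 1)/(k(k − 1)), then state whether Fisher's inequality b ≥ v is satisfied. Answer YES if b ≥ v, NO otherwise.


b = λv(v − 1)/(k(k − 1)) = 1·562·561/(34·33) = 315282/1122 = 281.
Compare with v = 562: b < v, so Fisher's inequality fails.

NO


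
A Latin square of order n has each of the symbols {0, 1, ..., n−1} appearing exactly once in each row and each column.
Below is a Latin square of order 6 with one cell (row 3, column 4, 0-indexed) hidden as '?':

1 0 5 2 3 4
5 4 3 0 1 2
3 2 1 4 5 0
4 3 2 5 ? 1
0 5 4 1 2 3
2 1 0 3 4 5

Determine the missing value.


Row 3 contains symbols [1, 2, 3, 4, 5] — missing [0].
Column 4 contains symbols [1, 2, 3, 4, 5] — missing [0].
The missing symbol must appear in both missing sets; intersection = [0].
Therefore the hidden value is 0.

Missing value = 0.


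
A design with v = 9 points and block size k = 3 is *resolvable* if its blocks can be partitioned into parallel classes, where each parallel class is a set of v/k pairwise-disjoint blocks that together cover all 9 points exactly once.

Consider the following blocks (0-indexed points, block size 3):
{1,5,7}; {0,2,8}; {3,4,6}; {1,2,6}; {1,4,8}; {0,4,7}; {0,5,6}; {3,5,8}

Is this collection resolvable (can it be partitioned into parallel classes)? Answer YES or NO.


v = 9, block size k = 3, number of blocks = 8.
For resolvability, blocks must partition into parallel classes of size v/k = 3.
Total blocks must therefore be a multiple of 3: 8 = 3·2 + 2 ⇒ not divisible ✗.
Resolvable? NO.

NO


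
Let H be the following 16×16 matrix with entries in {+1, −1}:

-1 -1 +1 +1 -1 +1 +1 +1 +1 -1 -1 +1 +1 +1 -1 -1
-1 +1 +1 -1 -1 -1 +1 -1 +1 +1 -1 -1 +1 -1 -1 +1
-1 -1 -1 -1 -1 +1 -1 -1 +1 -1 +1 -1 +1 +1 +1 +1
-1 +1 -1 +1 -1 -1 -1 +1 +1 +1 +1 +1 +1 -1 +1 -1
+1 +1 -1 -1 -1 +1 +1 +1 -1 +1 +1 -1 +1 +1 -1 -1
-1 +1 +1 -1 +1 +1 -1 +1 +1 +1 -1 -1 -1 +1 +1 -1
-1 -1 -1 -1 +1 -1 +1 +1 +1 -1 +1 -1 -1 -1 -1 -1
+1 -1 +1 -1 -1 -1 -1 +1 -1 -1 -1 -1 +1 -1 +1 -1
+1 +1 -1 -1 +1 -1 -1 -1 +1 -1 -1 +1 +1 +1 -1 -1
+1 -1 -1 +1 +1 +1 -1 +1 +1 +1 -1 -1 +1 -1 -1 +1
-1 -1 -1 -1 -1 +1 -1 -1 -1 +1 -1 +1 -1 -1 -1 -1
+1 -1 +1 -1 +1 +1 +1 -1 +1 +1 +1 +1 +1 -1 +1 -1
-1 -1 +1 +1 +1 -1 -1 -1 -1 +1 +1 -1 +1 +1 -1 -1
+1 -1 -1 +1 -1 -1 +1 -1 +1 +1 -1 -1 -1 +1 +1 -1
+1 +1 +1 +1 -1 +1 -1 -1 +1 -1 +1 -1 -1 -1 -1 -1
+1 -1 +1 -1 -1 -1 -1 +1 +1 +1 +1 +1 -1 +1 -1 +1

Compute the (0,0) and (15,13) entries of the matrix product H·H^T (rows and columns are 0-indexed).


Row 0 of H: [-1, -1, 1, 1, -1, 1, 1, 1, 1, -1, -1, 1, 1, 1, -1, -1].
Row 13 of H: [1, -1, -1, 1, -1, -1, 1, -1, 1, 1, -1, -1, -1, 1, 1, -1].
Row 15 of H: [1, -1, 1, -1, -1, -1, -1, 1, 1, 1, 1, 1, -1, 1, -1, 1].
(H·H^T)[0][0] = Σ_j H[0][j]·H[0][j] = (-1)² + (-1)² + (1)² + (1)² + (-1)² + (1)² + (1)² + (1)² + (1)² + (-1)² + (-1)² + (1)² + (1)² + (1)² + (-1)² + (-1)² = 1 + 1 + 1 + 1 + 1 + 1 + 1 + 1 + 1 + 1 + 1 + 1 + 1 + 1 + 1 + 1 = 16.
(H·H^T)[15][13] = Σ_j H[15][j]·H[13][j] = (1)·(1) + (-1)·(-1) + (1)·(-1) + (-1)·(1) + (-1)·(-1) + (-1)·(-1) + (-1)·(1) + (1)·(-1) + (1)·(1) + (1)·(1) + (1)·(-1) + (1)·(-1) + (-1)·(-1) + (1)·(1) + (-1)·(1) + (1)·(-1) = 1 + 1 + -1 + -1 + 1 + 1 + -1 + -1 + 1 + 1 + -1 + -1 + 1 + 1 + -1 + -1 = 0.
So rows 15 and 13 are orthogonal; the diagonal entry equals n = 16.

(0,0) entry = 16; (15,13) entry = 0.


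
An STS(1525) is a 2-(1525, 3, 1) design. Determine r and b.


An STS(v) is a 2-(v, 3, 1) BIBD: block size k = 3, λ = 1.
Replication: r(k − 1) = λ(v − 1) ⇒ r·2 = 1525 − 1 = 1524 ⇒ r = 762.
Block count: b = v(v − 1)/6 = 1525·1524/6 = 2324100/6 = 387350.

r = 762, b = 387350.


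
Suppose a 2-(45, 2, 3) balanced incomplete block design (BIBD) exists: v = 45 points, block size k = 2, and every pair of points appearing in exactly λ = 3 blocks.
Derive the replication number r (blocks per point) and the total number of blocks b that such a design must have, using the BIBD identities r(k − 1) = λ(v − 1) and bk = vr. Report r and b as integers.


Any 2-(v, k, λ) BIBD satisfies two necessary conditions:
  (i)  Each point sits in r blocks, and counting incidences through any fixed point gives r(k − 1) = λ(v − 1), so r = λ(v − 1)/(k − 1).
  (ii) Total incidences bk = vr, so b = vr/k.
Step 1: r = λ(v − 1)/(k − 1) = 3·(45 − 1)/(2 − 1) = 3·44/1 = 132/1 = 132.
Step 2: b = vr/k = 45·132/2 = 5940/2 = 2970.
Check integrality: r = 132 ∈ Z ✓, b = 2970 ∈ Z ✓.
(These identities are necessary conditions: they determine r and b for any design with these parameters, but do not by themselves prove that one exists.)

r = 132, b = 2970.


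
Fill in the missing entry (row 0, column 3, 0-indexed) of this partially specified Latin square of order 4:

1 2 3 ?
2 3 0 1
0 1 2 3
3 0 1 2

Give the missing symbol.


Row 0 contains symbols [1, 2, 3] — missing [0].
Column 3 contains symbols [1, 2, 3] — missing [0].
The missing symbol must appear in both missing sets; intersection = [0].
Therefore the hidden value is 0.

Missing value = 0.


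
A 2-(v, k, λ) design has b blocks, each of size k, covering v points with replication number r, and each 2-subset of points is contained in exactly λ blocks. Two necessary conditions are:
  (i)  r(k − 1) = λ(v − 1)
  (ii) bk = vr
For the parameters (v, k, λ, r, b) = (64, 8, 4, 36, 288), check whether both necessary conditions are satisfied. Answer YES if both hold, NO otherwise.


Condition (i): r(k − 1) = 36·7 = 252; λ(v − 1) = 4·63 = 252. Match? YES.
Condition (ii): bk = 288·8 = 2304; vr = 64·36 = 2304. Match? YES.
Both conditions hold? YES.

YES


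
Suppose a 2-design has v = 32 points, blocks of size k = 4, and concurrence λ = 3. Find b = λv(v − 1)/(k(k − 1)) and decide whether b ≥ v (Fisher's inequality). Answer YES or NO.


r = λ(v − 1)/(k − 1) = 3·31/3 = 31.
b = vr/k = 32·31/4 = 248.
Fisher's inequality: b ≥ v ⇔ 248 ≥ 32? YES.

YES


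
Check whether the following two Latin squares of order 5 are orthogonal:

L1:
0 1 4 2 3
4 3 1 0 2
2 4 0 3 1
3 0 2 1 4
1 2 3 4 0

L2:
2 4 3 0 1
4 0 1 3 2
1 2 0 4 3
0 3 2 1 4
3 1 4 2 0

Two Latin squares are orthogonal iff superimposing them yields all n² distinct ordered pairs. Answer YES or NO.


Form the n² = 25 superimposed pairs (L1[i][j], L2[i][j]), row by row (rows and columns indexed from 0):
row 0: (0,2) (1,4) (4,3) (2,0) (3,1)
row 1: (4,4) (3,0) (1,1) (0,3) (2,2)
row 2: (2,1) (4,2) (0,0) (3,4) (1,3)
row 3: (3,0) (0,3) (2,2) (1,1) (4,4)
row 4: (1,3) (2,1) (3,4) (4,2) (0,0)
Orthogonality requires all 25 pairs distinct.
But the pair (3,0) repeats: cell (1,1) has L1 = 3, L2 = 0, and cell (3,0) has L1 = 3, L2 = 0.
A repeated pair means some other pair never occurs (only 15 distinct pairs out of 25), so the squares are not orthogonal.
Conclusion: NO.

NO


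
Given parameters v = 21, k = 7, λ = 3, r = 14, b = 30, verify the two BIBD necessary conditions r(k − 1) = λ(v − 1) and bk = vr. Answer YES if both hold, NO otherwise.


Condition (i): r(k − 1) = 14·6 = 84; λ(v − 1) = 3·20 = 60. Match? NO.
Condition (ii): bk = 30·7 = 210; vr = 21·14 = 294. Match? NO.
Both conditions hold? NO.

NO


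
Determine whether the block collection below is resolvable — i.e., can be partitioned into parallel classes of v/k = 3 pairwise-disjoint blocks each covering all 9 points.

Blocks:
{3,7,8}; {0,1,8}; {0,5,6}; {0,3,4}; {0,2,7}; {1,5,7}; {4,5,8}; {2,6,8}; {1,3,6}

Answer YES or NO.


v = 9, block size k = 3, number of blocks = 9.
For resolvability, blocks must partition into parallel classes of size v/k = 3.
Total blocks must therefore be a multiple of 3: 9 = 3·3 + 0 ⇒ divisible ✓.
Consider block {3,7,8}. The only other block(s) in the collection disjoint from it are {0,5,6} — just 1 block(s). Any parallel class containing {3,7,8} would need 2 other blocks each disjoint from it, so no parallel class of size 3 can contain {3,7,8}.
Since every block must belong to some parallel class in a resolution, the collection cannot be partitioned into parallel classes.
Resolvable? NO.

NO


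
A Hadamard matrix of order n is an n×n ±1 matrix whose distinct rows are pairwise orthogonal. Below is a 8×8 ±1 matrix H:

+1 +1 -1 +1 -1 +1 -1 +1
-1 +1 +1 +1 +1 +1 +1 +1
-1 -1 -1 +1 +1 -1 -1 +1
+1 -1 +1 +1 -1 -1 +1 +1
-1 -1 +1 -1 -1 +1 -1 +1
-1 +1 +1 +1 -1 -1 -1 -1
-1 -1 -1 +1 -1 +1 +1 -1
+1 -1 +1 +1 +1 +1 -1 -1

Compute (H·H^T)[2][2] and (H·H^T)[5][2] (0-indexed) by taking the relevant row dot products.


Row 2 of H: [-1, -1, -1, 1, 1, -1, -1, 1].
Row 5 of H: [-1, 1, 1, 1, -1, -1, -1, -1].
(H·H^T)[2][2] = Σ_j H[2][j]·H[2][j] = (-1)² + (-1)² + (-1)² + (1)² + (1)² + (-1)² + (-1)² + (1)² = 1 + 1 + 1 + 1 + 1 + 1 + 1 + 1 = 8.
(H·H^T)[5][2] = Σ_j H[5][j]·H[2][j] = (-1)·(-1) + (1)·(-1) + (1)·(-1) + (1)·(1) + (-1)·(1) + (-1)·(-1) + (-1)·(-1) + (-1)·(1) = 1 + -1 + -1 + 1 + -1 + 1 + 1 + -1 = 0.
So rows 5 and 2 are orthogonal; the diagonal entry equals n = 8.

(2,2) entry = 8; (5,2) entry = 0.


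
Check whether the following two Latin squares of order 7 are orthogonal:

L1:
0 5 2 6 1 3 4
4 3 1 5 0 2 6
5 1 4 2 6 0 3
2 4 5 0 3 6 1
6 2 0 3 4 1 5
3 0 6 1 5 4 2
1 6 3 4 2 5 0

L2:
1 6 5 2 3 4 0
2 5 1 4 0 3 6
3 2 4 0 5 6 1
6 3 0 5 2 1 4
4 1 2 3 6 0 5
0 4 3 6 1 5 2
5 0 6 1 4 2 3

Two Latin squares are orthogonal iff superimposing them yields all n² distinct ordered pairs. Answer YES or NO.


Form the n² = 49 superimposed pairs (L1[i][j], L2[i][j]), row by row (rows and columns indexed from 0):
row 0: (0,1) (5,6) (2,5) (6,2) (1,3) (3,4) (4,0)
row 1: (4,2) (3,5) (1,1) (5,4) (0,0) (2,3) (6,6)
row 2: (5,3) (1,2) (4,4) (2,0) (6,5) (0,6) (3,1)
row 3: (2,6) (4,3) (5,0) (0,5) (3,2) (6,1) (1,4)
row 4: (6,4) (2,1) (0,2) (3,3) (4,6) (1,0) (5,5)
row 5: (3,0) (0,4) (6,3) (1,6) (5,1) (4,5) (2,2)
row 6: (1,5) (6,0) (3,6) (4,1) (2,4) (5,2) (0,3)
Orthogonality requires all 49 pairs distinct.
Check by first coordinate: for each symbol s of L1, list the L2 entries in the n cells where L1 = s; they must all differ.
  L1 = 0: L2 entries (in reading order) 1, 0, 6, 5, 2, 4, 3 — all 7 distinct ✓
  L1 = 1: L2 entries (in reading order) 3, 1, 2, 4, 0, 6, 5 — all 7 distinct ✓
  L1 = 2: L2 entries (in reading order) 5, 3, 0, 6, 1, 2, 4 — all 7 distinct ✓
  L1 = 3: L2 entries (in reading order) 4, 5, 1, 2, 3, 0, 6 — all 7 distinct ✓
  L1 = 4: L2 entries (in reading order) 0, 2, 4, 3, 6, 5, 1 — all 7 distinct ✓
  L1 = 5: L2 entries (in reading order) 6, 4, 3, 0, 5, 1, 2 — all 7 distinct ✓
  L1 = 6: L2 entries (in reading order) 2, 6, 5, 1, 4, 3, 0 — all 7 distinct ✓
Every symbol of L1 meets every symbol of L2 exactly once, so all 49 pairs are distinct (49 of 49).
Conclusion: YES.

YES


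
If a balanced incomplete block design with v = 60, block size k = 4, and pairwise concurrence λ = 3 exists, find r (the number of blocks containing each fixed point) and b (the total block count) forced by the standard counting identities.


Any 2-(v, k, λ) BIBD satisfies two necessary conditions:
  (i)  Each point sits in r blocks, and counting incidences through any fixed point gives r(k − 1) = λ(v − 1), so r = λ(v − 1)/(k − 1).
  (ii) Total incidences bk = vr, so b = vr/k.
Step 1: r = λ(v − 1)/(k − 1) = 3·(60 − 1)/(4 − 1) = 3·59/3 = 177/3 = 59.
Step 2: b = vr/k = 60·59/4 = 3540/4 = 885.
Check integrality: r = 59 ∈ Z ✓, b = 885 ∈ Z ✓.
(These identities are necessary conditions: they determine r and b for any design with these parameters, but do not by themselves prove that one exists.)

r = 59, b = 885.


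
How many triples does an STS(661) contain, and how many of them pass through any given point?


An STS(v) is a 2-(v, 3, 1) BIBD: block size k = 3, λ = 1.
Replication: r(k − 1) = λ(v − 1) ⇒ r·2 = 661 − 1 = 660 ⇒ r = 330.
Block count: b = v(v − 1)/6 = 661·660/6 = 436260/6 = 72710.

r = 330, b = 72710.


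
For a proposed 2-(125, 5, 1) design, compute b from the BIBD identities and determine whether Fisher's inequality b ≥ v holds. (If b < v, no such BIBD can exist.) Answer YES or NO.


r = λ(v − 1)/(k − 1) = 1·124/4 = 31.
b = vr/k = 125·31/5 = 775.
Fisher's inequality: b ≥ v ⇔ 775 ≥ 125? YES.

YES
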